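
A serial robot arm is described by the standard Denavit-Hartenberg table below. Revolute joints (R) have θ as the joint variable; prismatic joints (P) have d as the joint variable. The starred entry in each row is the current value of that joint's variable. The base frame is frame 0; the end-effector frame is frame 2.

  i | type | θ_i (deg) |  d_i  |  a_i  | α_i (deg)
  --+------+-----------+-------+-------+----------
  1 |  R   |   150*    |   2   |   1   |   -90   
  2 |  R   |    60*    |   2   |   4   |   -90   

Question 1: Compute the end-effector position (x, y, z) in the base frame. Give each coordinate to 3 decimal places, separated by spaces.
after link 1: o_1 = (-0.8660, 0.5000, 2.0000)
after link 2: o_2 = (-3.5981, -0.2321, -1.4641)

-3.598 -0.232 -1.464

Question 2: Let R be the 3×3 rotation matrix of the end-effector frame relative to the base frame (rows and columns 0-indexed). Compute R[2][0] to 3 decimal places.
-0.866

End-effector x-axis (col 0 of R) = (-0.4330,0.2500,-0.8660)
R[2][0] = -0.8660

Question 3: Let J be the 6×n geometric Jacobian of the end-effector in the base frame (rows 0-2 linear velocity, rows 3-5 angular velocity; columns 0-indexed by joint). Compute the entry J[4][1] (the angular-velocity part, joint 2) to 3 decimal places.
-0.866

axis z_1 = (-0.5000,-0.8660,0.0000); lever o_n−o_1 = (-2.7321,-0.7321,-3.4641)
cross product → J_v[:, 1] = (3.0000,-1.7321,-2.0000)
J_ω[:, 1] = z_1
entry J[4][1] = -0.8660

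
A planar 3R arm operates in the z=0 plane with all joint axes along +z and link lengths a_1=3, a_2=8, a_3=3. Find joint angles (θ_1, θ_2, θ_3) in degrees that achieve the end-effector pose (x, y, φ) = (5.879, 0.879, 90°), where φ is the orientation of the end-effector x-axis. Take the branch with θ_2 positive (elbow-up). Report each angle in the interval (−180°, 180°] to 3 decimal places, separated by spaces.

-134.991 134.996 89.995

wrist centre = target − a_3·(cos φ, sin φ) = (5.8790, -2.1210)
cos θ_2 = (39.0613−3²−8²)/(2·3·8) = -0.7071; θ_2 = 134.9959° (elbow-up)
β = atan2(-2.1210,5.8790) = -19.8382°; ψ = atan2(5.6573,-2.6565) = 115.1531°
θ_1 = β − ψ = -134.9913°
θ_3 = φ − θ_1 − θ_2 = 89.9954° (wrapped to (-180°,180°])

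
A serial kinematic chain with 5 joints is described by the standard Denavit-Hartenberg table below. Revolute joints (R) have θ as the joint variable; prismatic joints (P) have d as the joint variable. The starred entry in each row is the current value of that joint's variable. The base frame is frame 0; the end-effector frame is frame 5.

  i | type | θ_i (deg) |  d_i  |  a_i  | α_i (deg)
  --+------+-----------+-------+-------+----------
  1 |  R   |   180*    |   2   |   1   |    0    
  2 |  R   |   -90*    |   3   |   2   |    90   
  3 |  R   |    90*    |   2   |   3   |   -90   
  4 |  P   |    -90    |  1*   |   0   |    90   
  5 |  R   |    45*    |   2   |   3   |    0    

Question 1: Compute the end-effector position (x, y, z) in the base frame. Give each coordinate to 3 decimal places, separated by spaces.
3.121 -1.121 6.000

after link 1: o_1 = (-1.0000, 0.0000, 2.0000)
after link 2: o_2 = (-1.0000, 2.0000, 5.0000)
after link 3: o_3 = (1.0000, 2.0000, 8.0000)
after link 4: o_4 = (1.0000, 1.0000, 8.0000)
after link 5: o_5 = (3.1213, -1.1213, 6.0000)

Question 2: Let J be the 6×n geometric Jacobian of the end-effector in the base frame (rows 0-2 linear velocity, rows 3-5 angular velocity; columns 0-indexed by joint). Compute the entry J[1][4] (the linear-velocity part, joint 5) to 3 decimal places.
-2.121

axis z_4 = (0.0000,-0.0000,-1.0000); lever o_n−o_4 = (2.1213,-2.1213,-2.0000)
cross product → J_v[:, 4] = (-2.1213,-2.1213,0.0000)
J_ω[:, 4] = z_4
entry J[1][4] = -2.1213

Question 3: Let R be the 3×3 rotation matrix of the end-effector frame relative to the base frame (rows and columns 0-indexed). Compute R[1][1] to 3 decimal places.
End-effector y-axis (col 1 of R) = (-0.7071,-0.7071,0.0000)
R[1][1] = -0.7071

-0.707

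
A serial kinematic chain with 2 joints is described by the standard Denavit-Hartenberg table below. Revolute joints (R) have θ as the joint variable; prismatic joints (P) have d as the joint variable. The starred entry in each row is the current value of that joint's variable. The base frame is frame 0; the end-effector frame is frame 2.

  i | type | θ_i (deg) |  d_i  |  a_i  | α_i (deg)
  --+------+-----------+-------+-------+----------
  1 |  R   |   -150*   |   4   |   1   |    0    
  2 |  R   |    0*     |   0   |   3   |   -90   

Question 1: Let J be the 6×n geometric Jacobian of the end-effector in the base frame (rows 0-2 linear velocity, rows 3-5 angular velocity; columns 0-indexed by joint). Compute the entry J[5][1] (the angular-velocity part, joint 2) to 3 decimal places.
1.000

axis z_1 = (0.0000,0.0000,1.0000); lever o_n−o_1 = (-2.5981,-1.5000,0.0000)
cross product → J_v[:, 1] = (1.5000,-2.5981,0.0000)
J_ω[:, 1] = z_1
entry J[5][1] = 1.0000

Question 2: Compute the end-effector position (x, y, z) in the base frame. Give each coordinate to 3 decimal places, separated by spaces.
after link 1: o_1 = (-0.8660, -0.5000, 4.0000)
after link 2: o_2 = (-3.4641, -2.0000, 4.0000)

-3.464 -2.000 4.000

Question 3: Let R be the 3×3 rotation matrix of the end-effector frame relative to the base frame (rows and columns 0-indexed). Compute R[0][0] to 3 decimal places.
End-effector x-axis (col 0 of R) = (-0.8660,-0.5000,0.0000)
R[0][0] = -0.8660

-0.866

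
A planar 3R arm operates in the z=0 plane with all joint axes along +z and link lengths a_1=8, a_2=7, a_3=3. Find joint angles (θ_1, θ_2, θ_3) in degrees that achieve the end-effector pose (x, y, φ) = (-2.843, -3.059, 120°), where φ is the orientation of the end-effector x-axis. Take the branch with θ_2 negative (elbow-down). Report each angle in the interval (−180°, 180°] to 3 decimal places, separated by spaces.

wrist centre = target − a_3·(cos φ, sin φ) = (-1.3430, -5.6571)
cos θ_2 = (33.8062−8²−7²)/(2·8·7) = -0.7071; θ_2 = -134.9985° (elbow-down)
β = atan2(-5.6571,-1.3430) = -103.3549°; ψ = atan2(-4.9499,3.0504) = -58.3564°
θ_1 = β − ψ = -44.9985°
θ_3 = φ − θ_1 − θ_2 = -60.0030° (wrapped to (-180°,180°])

-44.999 -134.998 -60.003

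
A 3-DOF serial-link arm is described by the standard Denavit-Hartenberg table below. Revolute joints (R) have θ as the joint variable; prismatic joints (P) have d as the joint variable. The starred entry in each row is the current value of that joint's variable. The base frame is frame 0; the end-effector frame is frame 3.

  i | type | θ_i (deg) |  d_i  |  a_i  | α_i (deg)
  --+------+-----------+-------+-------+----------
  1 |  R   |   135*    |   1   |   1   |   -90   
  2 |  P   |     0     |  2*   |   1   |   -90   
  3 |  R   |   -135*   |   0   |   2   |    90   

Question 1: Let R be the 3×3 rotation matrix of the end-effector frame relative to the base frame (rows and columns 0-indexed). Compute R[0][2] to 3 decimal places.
1.000

End-effector z-axis (col 2 of R) = (1.0000,-0.0000,-0.0000)
R[0][2] = 1.0000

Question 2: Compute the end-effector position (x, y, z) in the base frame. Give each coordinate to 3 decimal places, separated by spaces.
after link 1: o_1 = (-0.7071, 0.7071, 1.0000)
after link 2: o_2 = (-2.8284, 0.0000, 1.0000)
after link 3: o_3 = (-2.8284, -2.0000, 1.0000)

-2.828 -2.000 1.000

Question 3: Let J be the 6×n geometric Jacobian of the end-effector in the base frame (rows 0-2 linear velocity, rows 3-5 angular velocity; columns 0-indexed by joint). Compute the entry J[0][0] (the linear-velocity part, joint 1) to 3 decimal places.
axis z_0 = ẑ; lever o_n−o_0 = (-2.8284,-2.0000,1.0000)
cross product → J_v[:, 0] = (2.0000,-2.8284,0.0000)
J_ω[:, 0] = z_0
entry J[0][0] = 2.0000

2.000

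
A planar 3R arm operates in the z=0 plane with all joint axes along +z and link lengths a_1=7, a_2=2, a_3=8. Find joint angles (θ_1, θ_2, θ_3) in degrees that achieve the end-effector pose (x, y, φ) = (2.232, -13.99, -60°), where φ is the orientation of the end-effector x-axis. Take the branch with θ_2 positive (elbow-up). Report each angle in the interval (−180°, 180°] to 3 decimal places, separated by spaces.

-120.002 90.011 -30.009

wrist centre = target − a_3·(cos φ, sin φ) = (-1.7680, -7.0618)
cos θ_2 = (52.9948−7²−2²)/(2·7·2) = -0.0002; θ_2 = 90.0106° (elbow-up)
β = atan2(-7.0618,-1.7680) = -104.0557°; ψ = atan2(2.0000,6.9996) = 15.9462°
θ_1 = β − ψ = -120.0019°
θ_3 = φ − θ_1 − θ_2 = -30.0087° (wrapped to (-180°,180°])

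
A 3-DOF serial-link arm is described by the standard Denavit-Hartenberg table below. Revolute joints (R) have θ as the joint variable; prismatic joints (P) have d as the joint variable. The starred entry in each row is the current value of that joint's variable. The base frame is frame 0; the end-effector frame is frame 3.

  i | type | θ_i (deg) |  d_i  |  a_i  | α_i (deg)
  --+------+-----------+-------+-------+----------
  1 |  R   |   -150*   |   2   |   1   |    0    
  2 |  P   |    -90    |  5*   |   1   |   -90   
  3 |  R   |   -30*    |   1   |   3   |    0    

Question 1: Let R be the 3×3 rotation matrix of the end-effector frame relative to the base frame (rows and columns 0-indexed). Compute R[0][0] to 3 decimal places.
-0.433

End-effector x-axis (col 0 of R) = (-0.4330,0.7500,0.5000)
R[0][0] = -0.4330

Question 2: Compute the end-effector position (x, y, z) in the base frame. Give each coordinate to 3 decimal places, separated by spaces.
-3.531 2.116 8.500

after link 1: o_1 = (-0.8660, -0.5000, 2.0000)
after link 2: o_2 = (-1.3660, 0.3660, 7.0000)
after link 3: o_3 = (-3.5311, 2.1160, 8.5000)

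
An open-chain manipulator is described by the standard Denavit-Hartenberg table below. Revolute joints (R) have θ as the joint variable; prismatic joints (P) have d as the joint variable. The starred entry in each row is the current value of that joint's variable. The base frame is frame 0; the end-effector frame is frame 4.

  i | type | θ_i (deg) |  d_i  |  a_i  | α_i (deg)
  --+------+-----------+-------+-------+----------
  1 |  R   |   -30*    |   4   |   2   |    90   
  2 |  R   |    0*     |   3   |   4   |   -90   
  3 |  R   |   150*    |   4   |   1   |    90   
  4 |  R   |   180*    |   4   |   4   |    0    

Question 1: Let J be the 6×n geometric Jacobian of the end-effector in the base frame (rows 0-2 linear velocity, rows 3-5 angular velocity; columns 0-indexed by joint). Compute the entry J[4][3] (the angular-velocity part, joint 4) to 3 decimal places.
axis z_3 = (0.8660,0.5000,0.0000); lever o_n−o_3 = (5.4641,-1.4641,0.0000)
cross product → J_v[:, 3] = (0.0000,0.0000,-4.0000)
J_ω[:, 3] = z_3
entry J[4][3] = 0.5000

0.500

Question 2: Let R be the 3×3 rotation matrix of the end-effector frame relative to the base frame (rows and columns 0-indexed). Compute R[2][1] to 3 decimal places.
End-effector y-axis (col 1 of R) = (0.0000,-0.0000,-1.0000)
R[2][1] = -1.0000

-1.000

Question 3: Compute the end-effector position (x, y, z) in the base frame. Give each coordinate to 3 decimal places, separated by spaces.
after link 1: o_1 = (1.7321, -1.0000, 4.0000)
after link 2: o_2 = (3.6962, -5.5981, 4.0000)
after link 3: o_3 = (3.1962, -4.7321, 8.0000)
after link 4: o_4 = (8.6603, -6.1962, 8.0000)

8.660 -6.196 8.000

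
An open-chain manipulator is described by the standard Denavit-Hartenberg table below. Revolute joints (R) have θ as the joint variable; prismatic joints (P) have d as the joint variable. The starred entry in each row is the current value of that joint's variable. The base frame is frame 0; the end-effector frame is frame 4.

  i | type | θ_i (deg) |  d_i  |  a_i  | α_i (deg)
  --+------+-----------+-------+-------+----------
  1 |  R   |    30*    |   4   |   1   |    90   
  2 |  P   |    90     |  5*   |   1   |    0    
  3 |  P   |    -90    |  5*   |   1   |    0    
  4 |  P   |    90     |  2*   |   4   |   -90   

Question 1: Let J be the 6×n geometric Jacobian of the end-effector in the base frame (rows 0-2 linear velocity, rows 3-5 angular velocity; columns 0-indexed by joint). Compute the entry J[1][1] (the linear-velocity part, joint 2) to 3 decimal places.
-0.866

prismatic axis z_1 = (0.5000,-0.8660,0.0000)
J_v[:, 1] = z_1; J_ω[:, 1] = (0,0,0)
entry J[1][1] = -0.8660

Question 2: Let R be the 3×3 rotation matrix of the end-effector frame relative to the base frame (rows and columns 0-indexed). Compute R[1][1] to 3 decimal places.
End-effector y-axis (col 1 of R) = (-0.5000,0.8660,-0.0000)
R[1][1] = 0.8660

0.866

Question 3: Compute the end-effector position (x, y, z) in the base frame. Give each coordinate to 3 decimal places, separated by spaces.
7.732 -9.392 9.000

after link 1: o_1 = (0.8660, 0.5000, 4.0000)
after link 2: o_2 = (3.3660, -3.8301, 5.0000)
after link 3: o_3 = (6.7321, -7.6603, 5.0000)
after link 4: o_4 = (7.7321, -9.3923, 9.0000)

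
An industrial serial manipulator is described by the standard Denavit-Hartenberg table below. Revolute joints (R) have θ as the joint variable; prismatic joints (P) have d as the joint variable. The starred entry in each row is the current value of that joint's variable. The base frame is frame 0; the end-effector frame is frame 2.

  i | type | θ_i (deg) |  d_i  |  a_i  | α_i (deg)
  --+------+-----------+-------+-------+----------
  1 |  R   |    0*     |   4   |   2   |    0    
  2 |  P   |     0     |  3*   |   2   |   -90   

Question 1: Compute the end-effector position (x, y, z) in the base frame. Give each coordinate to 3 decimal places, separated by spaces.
after link 1: o_1 = (2.0000, 0.0000, 4.0000)
after link 2: o_2 = (4.0000, 0.0000, 7.0000)

4.000 0.000 7.000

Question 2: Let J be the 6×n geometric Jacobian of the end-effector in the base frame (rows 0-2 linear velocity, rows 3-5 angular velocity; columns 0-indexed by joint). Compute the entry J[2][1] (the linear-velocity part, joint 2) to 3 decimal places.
prismatic axis z_1 = (0.0000,0.0000,1.0000)
J_v[:, 1] = z_1; J_ω[:, 1] = (0,0,0)
entry J[2][1] = 1.0000

1.000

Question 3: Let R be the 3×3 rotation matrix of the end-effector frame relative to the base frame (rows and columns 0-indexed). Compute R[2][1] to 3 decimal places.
-1.000

End-effector y-axis (col 1 of R) = (0.0000,0.0000,-1.0000)
R[2][1] = -1.0000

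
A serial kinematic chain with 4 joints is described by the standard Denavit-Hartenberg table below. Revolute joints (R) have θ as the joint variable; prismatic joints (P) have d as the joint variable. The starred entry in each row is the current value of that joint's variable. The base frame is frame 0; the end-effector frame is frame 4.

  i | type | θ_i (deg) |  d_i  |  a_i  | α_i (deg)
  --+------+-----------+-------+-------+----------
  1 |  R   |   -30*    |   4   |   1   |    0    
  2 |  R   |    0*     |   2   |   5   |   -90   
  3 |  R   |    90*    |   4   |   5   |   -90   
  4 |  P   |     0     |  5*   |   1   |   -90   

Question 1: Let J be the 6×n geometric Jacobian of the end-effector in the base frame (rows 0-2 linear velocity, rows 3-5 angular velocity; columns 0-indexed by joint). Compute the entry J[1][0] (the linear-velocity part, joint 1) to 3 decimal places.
axis z_0 = ẑ; lever o_n−o_0 = (2.8660,2.9641,-0.0000)
cross product → J_v[:, 0] = (-2.9641,2.8660,0.0000)
J_ω[:, 0] = z_0
entry J[1][0] = 2.8660

2.866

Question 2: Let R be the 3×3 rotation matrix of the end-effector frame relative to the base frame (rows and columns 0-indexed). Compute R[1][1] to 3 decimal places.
-0.500

End-effector y-axis (col 1 of R) = (0.8660,-0.5000,0.0000)
R[1][1] = -0.5000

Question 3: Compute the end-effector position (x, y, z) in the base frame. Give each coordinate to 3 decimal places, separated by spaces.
after link 1: o_1 = (0.8660, -0.5000, 4.0000)
after link 2: o_2 = (5.1962, -3.0000, 6.0000)
after link 3: o_3 = (7.1962, 0.4641, 1.0000)
after link 4: o_4 = (2.8660, 2.9641, -0.0000)

2.866 2.964 -0.000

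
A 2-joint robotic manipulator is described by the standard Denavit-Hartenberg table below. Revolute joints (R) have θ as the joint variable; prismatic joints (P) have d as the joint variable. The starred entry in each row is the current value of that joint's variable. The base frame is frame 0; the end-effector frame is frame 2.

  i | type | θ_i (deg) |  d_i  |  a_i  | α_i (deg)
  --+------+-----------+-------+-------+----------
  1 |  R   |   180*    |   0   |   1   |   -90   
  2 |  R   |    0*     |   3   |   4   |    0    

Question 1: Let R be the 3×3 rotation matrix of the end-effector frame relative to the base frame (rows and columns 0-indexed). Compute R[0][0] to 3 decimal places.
End-effector x-axis (col 0 of R) = (-1.0000,0.0000,0.0000)
R[0][0] = -1.0000

-1.000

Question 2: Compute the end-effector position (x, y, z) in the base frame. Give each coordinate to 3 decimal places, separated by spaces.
after link 1: o_1 = (-1.0000, 0.0000, 0.0000)
after link 2: o_2 = (-5.0000, -3.0000, 0.0000)

-5.000 -3.000 0.000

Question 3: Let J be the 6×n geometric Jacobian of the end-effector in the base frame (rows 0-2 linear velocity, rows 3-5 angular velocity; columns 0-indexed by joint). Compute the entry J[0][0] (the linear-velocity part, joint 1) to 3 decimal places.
axis z_0 = ẑ; lever o_n−o_0 = (-5.0000,-3.0000,0.0000)
cross product → J_v[:, 0] = (3.0000,-5.0000,0.0000)
J_ω[:, 0] = z_0
entry J[0][0] = 3.0000

3.000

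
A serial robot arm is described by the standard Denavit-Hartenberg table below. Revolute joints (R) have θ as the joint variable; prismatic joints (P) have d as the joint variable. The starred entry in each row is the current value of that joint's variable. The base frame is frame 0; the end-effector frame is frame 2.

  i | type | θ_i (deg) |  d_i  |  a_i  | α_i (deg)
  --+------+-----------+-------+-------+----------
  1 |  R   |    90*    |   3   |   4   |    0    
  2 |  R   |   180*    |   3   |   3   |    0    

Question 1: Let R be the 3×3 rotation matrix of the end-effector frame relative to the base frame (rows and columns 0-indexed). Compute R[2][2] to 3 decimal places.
1.000

End-effector z-axis (col 2 of R) = (0.0000,0.0000,1.0000)
R[2][2] = 1.0000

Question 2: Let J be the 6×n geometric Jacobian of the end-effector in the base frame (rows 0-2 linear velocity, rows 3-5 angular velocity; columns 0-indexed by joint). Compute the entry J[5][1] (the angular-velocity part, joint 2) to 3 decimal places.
axis z_1 = (0.0000,0.0000,1.0000); lever o_n−o_1 = (-0.0000,-3.0000,3.0000)
cross product → J_v[:, 1] = (3.0000,-0.0000,0.0000)
J_ω[:, 1] = z_1
entry J[5][1] = 1.0000

1.000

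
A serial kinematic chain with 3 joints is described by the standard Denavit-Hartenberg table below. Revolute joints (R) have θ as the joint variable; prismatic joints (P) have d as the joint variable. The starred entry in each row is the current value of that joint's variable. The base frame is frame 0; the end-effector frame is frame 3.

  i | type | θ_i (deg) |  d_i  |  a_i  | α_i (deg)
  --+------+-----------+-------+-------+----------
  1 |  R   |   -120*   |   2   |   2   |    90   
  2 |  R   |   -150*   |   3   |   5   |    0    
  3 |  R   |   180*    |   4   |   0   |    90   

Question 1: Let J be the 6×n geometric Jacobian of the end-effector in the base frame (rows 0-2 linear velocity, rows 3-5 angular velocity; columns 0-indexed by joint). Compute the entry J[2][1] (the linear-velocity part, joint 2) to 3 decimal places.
-4.330

axis z_1 = (-0.8660,0.5000,0.0000); lever o_n−o_1 = (-3.8971,7.2500,-2.5000)
cross product → J_v[:, 1] = (-1.2500,-2.1651,-4.3301)
J_ω[:, 1] = z_1
entry J[2][1] = -4.3301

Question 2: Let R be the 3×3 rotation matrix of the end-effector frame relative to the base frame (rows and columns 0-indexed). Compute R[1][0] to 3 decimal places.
-0.750

End-effector x-axis (col 0 of R) = (-0.4330,-0.7500,0.5000)
R[1][0] = -0.7500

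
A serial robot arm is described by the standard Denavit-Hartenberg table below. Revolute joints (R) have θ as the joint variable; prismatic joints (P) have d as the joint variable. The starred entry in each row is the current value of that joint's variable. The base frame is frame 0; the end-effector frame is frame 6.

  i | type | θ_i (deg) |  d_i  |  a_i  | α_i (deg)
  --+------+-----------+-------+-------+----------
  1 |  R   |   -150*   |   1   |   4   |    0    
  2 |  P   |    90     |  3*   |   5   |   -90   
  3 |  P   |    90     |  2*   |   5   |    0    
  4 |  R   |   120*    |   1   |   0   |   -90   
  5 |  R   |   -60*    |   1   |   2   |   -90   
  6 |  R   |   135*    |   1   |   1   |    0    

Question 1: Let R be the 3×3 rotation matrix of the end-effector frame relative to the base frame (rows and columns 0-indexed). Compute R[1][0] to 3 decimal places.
-0.265

End-effector x-axis (col 0 of R) = (-0.5540,-0.2652,-0.7891)
R[1][0] = -0.2652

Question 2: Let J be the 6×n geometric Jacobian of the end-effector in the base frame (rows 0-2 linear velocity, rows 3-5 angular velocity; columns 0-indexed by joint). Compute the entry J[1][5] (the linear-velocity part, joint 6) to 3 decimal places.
axis z_5 = (-0.8080,0.3995,0.4330); lever o_n−o_5 = (-1.3620,0.1344,-0.3561)
cross product → J_v[:, 5] = (-0.2005,-0.8775,0.4356)
J_ω[:, 5] = z_5
entry J[1][5] = -0.8775

-0.878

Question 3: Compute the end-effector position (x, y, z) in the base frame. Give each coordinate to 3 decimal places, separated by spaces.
after link 1: o_1 = (-3.4641, -2.0000, 1.0000)
after link 2: o_2 = (-0.9641, -6.3301, 4.0000)
after link 3: o_3 = (0.7679, -5.3301, -1.0000)
after link 4: o_4 = (1.6340, -4.8301, -1.0000)
after link 5: o_5 = (2.9510, -3.6471, 0.3660)
after link 6: o_6 = (1.5889, -3.5128, 0.0099)

1.589 -3.513 0.010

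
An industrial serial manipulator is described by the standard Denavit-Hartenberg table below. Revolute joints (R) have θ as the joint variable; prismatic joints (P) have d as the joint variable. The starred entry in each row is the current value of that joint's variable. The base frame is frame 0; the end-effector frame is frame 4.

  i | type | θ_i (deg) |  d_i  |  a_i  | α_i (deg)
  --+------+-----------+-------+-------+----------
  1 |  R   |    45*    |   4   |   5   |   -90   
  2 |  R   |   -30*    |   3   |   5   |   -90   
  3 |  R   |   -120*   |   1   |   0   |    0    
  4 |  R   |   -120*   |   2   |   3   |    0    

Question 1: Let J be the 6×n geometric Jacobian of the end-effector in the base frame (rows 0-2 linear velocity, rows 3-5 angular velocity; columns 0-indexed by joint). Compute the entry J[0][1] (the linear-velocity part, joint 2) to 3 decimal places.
axis z_1 = (-0.7071,0.7071,0.0000); lever o_n−o_1 = (2.9198,3.4882,-0.8481)
cross product → J_v[:, 1] = (-0.5997,-0.5997,-4.5311)
J_ω[:, 1] = z_1
entry J[0][1] = -0.5997

-0.600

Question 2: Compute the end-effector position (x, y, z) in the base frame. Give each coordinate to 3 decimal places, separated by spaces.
6.455 7.024 3.152

after link 1: o_1 = (3.5355, 3.5355, 4.0000)
after link 2: o_2 = (4.4761, 8.7187, 6.5000)
after link 3: o_3 = (4.8296, 9.0723, 5.6340)
after link 4: o_4 = (6.4553, 7.0237, 3.1519)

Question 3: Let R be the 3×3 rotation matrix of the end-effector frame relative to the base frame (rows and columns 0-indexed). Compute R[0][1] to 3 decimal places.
-0.884

End-effector y-axis (col 1 of R) = (-0.8839,-0.1768,-0.4330)
R[0][1] = -0.8839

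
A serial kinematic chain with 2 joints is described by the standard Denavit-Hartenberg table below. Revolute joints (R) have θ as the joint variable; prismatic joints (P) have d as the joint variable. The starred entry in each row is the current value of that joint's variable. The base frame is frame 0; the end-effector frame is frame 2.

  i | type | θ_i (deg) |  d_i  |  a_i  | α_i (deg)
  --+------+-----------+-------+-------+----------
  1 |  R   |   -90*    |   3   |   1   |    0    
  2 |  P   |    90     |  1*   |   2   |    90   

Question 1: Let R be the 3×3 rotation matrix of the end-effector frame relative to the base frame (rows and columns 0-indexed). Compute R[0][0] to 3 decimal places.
1.000

End-effector x-axis (col 0 of R) = (1.0000,0.0000,0.0000)
R[0][0] = 1.0000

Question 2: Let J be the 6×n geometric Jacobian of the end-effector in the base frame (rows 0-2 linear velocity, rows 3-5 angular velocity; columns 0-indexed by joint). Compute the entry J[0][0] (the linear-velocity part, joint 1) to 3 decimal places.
1.000

axis z_0 = ẑ; lever o_n−o_0 = (2.0000,-1.0000,4.0000)
cross product → J_v[:, 0] = (1.0000,2.0000,-0.0000)
J_ω[:, 0] = z_0
entry J[0][0] = 1.0000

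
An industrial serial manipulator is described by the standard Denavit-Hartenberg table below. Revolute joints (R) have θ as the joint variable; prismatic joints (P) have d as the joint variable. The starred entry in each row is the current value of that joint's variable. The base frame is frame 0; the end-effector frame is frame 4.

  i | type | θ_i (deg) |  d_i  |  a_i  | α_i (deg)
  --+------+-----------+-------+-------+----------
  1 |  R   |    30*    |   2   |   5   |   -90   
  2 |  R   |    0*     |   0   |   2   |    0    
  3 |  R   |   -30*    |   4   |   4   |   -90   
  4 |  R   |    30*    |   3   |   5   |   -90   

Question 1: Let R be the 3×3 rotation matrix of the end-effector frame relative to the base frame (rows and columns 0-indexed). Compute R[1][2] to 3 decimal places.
End-effector z-axis (col 2 of R) = (0.0580,-0.9665,-0.2500)
R[1][2] = -0.9665

-0.967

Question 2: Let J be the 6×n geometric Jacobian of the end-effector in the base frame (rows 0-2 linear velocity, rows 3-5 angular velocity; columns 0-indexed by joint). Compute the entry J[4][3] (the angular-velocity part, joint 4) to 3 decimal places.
axis z_3 = (0.4330,0.2500,-0.8660); lever o_n−o_3 = (5.7966,0.4599,-0.4330)
cross product → J_v[:, 3] = (0.2901,-4.8325,-1.2500)
J_ω[:, 3] = z_3
entry J[4][3] = 0.2500

0.250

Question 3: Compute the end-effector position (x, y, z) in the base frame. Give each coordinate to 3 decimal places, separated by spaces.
12.859 9.156 3.567

after link 1: o_1 = (4.3301, 2.5000, 2.0000)
after link 2: o_2 = (6.0622, 3.5000, 2.0000)
after link 3: o_3 = (7.0622, 8.6962, 4.0000)
after link 4: o_4 = (12.8588, 9.1561, 3.5670)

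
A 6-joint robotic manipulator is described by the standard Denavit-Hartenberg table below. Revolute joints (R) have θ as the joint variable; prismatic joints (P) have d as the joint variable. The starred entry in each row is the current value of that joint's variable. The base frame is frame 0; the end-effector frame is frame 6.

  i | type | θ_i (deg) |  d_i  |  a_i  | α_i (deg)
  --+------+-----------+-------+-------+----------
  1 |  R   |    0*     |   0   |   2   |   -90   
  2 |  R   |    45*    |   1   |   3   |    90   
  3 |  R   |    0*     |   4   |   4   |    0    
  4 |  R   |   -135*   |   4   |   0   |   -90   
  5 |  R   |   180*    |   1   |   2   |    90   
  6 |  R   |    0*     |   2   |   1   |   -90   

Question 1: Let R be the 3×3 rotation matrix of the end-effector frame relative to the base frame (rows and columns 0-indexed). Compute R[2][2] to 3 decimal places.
End-effector z-axis (col 2 of R) = (0.5000,-0.7071,-0.5000)
R[2][2] = -0.5000

-0.500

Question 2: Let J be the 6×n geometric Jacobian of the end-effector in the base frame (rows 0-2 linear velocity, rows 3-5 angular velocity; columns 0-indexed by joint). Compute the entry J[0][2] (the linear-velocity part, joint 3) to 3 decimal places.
-1.000

axis z_2 = (0.7071,0.0000,0.7071); lever o_n−o_2 = (9.0711,1.4142,-0.5858)
cross product → J_v[:, 2] = (-1.0000,6.8284,1.0000)
J_ω[:, 2] = z_2
entry J[0][2] = -1.0000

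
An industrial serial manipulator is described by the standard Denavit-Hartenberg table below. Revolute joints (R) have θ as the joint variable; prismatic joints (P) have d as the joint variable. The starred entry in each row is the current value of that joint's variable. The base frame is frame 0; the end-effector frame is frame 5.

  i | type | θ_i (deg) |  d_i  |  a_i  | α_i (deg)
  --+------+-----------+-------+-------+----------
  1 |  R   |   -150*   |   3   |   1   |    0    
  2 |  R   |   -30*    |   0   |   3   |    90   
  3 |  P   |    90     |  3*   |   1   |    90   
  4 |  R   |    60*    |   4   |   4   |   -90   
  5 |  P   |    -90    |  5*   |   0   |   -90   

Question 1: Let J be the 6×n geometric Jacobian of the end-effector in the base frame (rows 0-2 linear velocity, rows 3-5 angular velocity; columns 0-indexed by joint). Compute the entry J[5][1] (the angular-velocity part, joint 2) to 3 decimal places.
1.000

axis z_1 = (0.0000,0.0000,1.0000); lever o_n−o_1 = (-7.0000,8.9641,-1.3301)
cross product → J_v[:, 1] = (-8.9641,-7.0000,0.0000)
J_ω[:, 1] = z_1
entry J[5][1] = 1.0000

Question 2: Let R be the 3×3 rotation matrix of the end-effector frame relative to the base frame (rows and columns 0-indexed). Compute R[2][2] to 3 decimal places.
End-effector z-axis (col 2 of R) = (0.0000,0.8660,0.5000)
R[2][2] = 0.5000

0.500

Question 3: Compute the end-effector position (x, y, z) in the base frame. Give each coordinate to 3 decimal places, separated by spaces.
-7.866 8.464 1.670

after link 1: o_1 = (-0.8660, -0.5000, 3.0000)
after link 2: o_2 = (-3.8660, -0.5000, 3.0000)
after link 3: o_3 = (-3.8660, 2.5000, 4.0000)
after link 4: o_4 = (-7.8660, 5.9641, 6.0000)
after link 5: o_5 = (-7.8660, 8.4641, 1.6699)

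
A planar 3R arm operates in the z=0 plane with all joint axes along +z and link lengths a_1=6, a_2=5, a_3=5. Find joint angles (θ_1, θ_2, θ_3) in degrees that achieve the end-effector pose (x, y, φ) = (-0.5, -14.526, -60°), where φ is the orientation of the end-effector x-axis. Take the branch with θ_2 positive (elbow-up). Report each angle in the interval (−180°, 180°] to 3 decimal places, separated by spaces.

wrist centre = target − a_3·(cos φ, sin φ) = (-3.0000, -10.1959)
cos θ_2 = (112.9558−6²−5²)/(2·6·5) = 0.8659; θ_2 = 30.0109° (elbow-up)
β = atan2(-10.1959,-3.0000) = -106.3958°; ψ = atan2(2.5008,10.3297) = 13.6095°
θ_1 = β − ψ = -120.0053°
θ_3 = φ − θ_1 − θ_2 = 29.9945° (wrapped to (-180°,180°])

-120.005 30.011 29.994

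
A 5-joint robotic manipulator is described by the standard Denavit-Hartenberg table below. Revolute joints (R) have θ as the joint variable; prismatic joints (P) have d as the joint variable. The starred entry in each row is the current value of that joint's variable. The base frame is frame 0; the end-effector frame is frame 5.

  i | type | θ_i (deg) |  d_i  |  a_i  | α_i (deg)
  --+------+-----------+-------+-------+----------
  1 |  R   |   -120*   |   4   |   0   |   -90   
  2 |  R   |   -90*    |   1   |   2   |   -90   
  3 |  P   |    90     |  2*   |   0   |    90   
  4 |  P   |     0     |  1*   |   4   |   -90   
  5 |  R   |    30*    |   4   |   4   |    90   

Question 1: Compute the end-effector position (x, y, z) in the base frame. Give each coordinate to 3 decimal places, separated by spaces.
-8.598 -1.964 5.000

after link 1: o_1 = (0.0000, 0.0000, 4.0000)
after link 2: o_2 = (0.8660, -0.5000, 6.0000)
after link 3: o_3 = (-0.1340, -2.2321, 6.0000)
after link 4: o_4 = (-3.5981, -0.2321, 7.0000)
after link 5: o_5 = (-8.5981, -1.9641, 5.0000)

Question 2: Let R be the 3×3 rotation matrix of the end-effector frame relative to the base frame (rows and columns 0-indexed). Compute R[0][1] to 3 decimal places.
-0.500

End-effector y-axis (col 1 of R) = (-0.5000,-0.8660,-0.0000)
R[0][1] = -0.5000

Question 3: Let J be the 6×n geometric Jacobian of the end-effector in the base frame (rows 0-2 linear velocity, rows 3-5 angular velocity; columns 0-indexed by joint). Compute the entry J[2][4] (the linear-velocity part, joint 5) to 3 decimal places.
-3.464

axis z_4 = (-0.5000,-0.8660,-0.0000); lever o_n−o_4 = (-5.0000,-1.7321,-2.0000)
cross product → J_v[:, 4] = (1.7321,-1.0000,-3.4641)
J_ω[:, 4] = z_4
entry J[2][4] = -3.4641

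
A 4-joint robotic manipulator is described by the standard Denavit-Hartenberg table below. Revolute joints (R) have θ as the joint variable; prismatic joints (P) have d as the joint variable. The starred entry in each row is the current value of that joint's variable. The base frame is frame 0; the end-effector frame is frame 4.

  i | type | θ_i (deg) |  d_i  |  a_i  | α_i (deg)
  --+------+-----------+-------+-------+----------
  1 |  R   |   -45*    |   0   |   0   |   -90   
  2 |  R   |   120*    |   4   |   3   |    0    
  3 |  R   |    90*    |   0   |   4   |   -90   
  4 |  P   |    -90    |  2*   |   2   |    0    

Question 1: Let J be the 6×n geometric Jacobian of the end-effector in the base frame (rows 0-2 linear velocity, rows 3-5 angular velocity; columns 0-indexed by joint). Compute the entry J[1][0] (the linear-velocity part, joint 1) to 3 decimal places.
1.440

axis z_0 = ẑ; lever o_n−o_0 = (1.4396,7.0457,1.1340)
cross product → J_v[:, 0] = (-7.0457,1.4396,0.0000)
J_ω[:, 0] = z_0
entry J[1][0] = 1.4396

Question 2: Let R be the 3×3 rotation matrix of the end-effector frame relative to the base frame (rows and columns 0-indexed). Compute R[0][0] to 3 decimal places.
0.707

End-effector x-axis (col 0 of R) = (0.7071,0.7071,0.0000)
R[0][0] = 0.7071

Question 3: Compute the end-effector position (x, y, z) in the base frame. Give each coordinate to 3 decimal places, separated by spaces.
1.440 7.046 1.134

after link 1: o_1 = (0.0000, 0.0000, 0.0000)
after link 2: o_2 = (1.7678, 3.8891, -2.5981)
after link 3: o_3 = (-0.6817, 6.3386, -0.5981)
after link 4: o_4 = (1.4396, 7.0457, 1.1340)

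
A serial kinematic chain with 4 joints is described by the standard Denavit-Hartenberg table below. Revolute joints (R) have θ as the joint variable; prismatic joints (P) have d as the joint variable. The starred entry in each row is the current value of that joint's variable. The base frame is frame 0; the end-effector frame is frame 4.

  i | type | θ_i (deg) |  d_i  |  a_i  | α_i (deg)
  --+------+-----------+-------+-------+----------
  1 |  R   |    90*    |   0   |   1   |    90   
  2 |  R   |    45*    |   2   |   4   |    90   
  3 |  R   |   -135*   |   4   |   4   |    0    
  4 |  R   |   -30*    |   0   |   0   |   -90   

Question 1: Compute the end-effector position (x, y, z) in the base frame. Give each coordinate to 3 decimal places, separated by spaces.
after link 1: o_1 = (0.0000, 1.0000, 0.0000)
after link 2: o_2 = (2.0000, 3.8284, 2.8284)
after link 3: o_3 = (-0.8284, 4.6569, -2.0000)
after link 4: o_4 = (-0.8284, 4.6569, -2.0000)

-0.828 4.657 -2.000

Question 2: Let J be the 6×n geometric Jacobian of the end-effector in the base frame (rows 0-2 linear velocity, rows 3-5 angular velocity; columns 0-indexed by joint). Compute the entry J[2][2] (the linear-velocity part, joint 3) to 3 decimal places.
axis z_2 = (0.0000,0.7071,-0.7071); lever o_n−o_2 = (-2.8284,0.8284,-4.8284)
cross product → J_v[:, 2] = (-2.8284,2.0000,2.0000)
J_ω[:, 2] = z_2
entry J[2][2] = 2.0000

2.000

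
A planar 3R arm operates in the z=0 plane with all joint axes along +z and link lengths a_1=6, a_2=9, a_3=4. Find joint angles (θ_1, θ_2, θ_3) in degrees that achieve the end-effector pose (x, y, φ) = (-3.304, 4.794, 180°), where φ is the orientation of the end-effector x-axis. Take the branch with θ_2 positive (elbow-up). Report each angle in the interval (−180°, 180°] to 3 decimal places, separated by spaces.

-30.002 150.003 60.000

wrist centre = target − a_3·(cos φ, sin φ) = (0.6960, 4.7940)
cos θ_2 = (23.4669−6²−9²)/(2·6·9) = -0.8660; θ_2 = 150.0026° (elbow-up)
β = atan2(4.7940,0.6960) = 81.7394°; ψ = atan2(4.4997,-1.7944) = 111.7418°
θ_1 = β − ψ = -30.0023°
θ_3 = φ − θ_1 − θ_2 = 59.9998° (wrapped to (-180°,180°])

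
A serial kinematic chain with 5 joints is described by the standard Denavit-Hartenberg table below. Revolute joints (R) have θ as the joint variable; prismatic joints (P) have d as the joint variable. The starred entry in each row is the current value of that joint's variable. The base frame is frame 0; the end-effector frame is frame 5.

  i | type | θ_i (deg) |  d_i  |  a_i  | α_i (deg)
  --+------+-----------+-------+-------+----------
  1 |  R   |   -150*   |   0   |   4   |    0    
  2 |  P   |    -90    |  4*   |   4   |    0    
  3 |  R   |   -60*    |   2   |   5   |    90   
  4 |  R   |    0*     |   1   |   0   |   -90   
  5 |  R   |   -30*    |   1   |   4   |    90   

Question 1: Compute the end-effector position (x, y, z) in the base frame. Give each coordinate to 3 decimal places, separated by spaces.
after link 1: o_1 = (-3.4641, -2.0000, 0.0000)
after link 2: o_2 = (-5.4641, 1.4641, 4.0000)
after link 3: o_3 = (-2.9641, 5.7942, 6.0000)
after link 4: o_4 = (-2.0981, 5.2942, 6.0000)
after link 5: o_5 = (1.3660, 7.2942, 7.0000)

1.366 7.294 7.000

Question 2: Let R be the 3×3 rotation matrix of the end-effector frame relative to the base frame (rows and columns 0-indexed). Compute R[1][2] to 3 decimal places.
-0.866

End-effector z-axis (col 2 of R) = (0.5000,-0.8660,0.0000)
R[1][2] = -0.8660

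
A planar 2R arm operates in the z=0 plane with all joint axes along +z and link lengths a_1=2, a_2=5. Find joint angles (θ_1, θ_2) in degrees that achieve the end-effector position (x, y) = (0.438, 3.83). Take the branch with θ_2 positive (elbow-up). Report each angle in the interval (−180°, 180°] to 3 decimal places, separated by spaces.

-29.986 134.988

cos θ_2 = (14.8607−2²−5²)/(2·2·5) = -0.7070; θ_2 = 134.9883° (elbow-up)
β = atan2(3.8300,0.4380) = 83.4760°; ψ = atan2(3.5363,-1.5348) = 113.4619°
θ_1 = β − ψ = -29.9860°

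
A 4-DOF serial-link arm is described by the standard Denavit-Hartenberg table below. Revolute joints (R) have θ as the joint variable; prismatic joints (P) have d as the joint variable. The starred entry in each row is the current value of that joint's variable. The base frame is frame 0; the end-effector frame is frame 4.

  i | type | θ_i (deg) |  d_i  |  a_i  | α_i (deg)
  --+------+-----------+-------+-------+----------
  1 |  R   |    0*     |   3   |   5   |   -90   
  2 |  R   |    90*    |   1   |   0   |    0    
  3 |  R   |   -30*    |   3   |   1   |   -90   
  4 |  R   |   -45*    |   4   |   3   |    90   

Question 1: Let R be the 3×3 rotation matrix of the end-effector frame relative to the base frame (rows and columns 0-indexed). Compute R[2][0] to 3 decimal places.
End-effector x-axis (col 0 of R) = (0.3536,0.7071,-0.6124)
R[2][0] = -0.6124

-0.612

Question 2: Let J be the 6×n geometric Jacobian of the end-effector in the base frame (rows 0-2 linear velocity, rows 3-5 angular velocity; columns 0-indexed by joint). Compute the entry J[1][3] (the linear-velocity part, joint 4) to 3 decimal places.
-2.121

axis z_3 = (-0.8660,0.0000,-0.5000); lever o_n−o_3 = (-2.4034,2.1213,-3.8371)
cross product → J_v[:, 3] = (1.0607,-2.1213,-1.8371)
J_ω[:, 3] = z_3
entry J[1][3] = -2.1213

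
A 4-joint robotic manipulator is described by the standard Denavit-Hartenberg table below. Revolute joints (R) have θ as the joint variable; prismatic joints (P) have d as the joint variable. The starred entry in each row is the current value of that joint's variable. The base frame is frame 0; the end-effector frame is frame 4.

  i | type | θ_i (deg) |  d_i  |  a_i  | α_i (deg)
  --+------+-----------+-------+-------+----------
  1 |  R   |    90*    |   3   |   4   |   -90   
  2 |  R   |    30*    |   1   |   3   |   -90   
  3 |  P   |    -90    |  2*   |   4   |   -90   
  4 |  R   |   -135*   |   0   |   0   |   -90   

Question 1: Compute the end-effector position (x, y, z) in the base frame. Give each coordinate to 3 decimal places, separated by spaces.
-5.000 5.598 -0.232

after link 1: o_1 = (0.0000, 4.0000, 3.0000)
after link 2: o_2 = (-1.0000, 6.5981, 1.5000)
after link 3: o_3 = (-5.0000, 5.5981, -0.2321)
after link 4: o_4 = (-5.0000, 5.5981, -0.2321)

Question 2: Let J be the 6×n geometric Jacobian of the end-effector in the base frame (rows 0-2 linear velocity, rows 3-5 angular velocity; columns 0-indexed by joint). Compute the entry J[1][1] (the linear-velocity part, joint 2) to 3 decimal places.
axis z_1 = (-1.0000,0.0000,0.0000); lever o_n−o_1 = (-5.0000,1.5981,-3.2321)
cross product → J_v[:, 1] = (-0.0000,-3.2321,-1.5981)
J_ω[:, 1] = z_1
entry J[1][1] = -3.2321

-3.232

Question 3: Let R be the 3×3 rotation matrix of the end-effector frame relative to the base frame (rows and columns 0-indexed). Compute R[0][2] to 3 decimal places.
-0.707

End-effector z-axis (col 2 of R) = (-0.7071,-0.3536,-0.6124)
R[0][2] = -0.7071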